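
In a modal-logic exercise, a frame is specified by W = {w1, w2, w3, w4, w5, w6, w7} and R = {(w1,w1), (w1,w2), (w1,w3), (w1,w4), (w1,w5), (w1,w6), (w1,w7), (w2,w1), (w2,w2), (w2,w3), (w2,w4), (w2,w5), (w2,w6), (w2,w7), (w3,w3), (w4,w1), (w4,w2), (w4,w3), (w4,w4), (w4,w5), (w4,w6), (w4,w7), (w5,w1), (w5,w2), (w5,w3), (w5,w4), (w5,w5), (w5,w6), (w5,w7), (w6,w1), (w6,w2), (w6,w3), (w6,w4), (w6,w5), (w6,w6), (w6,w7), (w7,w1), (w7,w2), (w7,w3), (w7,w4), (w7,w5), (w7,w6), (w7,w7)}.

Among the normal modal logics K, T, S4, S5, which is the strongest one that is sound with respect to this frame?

Reflexive (axiom T): yes — every world is R-related to itself.
Transitive (axiom 4): yes — every two-step R-path is closed by a direct edge.
Euclidean (axiom 5): no — w1 R w3 and w1 R w2, but not w3 R w2.
So F validates K, T, S4; S5 would additionally require R to be Euclidean. The strongest is S4.

S4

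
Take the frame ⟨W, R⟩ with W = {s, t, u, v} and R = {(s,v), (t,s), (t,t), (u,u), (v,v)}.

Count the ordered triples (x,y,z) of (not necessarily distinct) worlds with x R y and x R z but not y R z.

2

Enumerating: (t,s,s), (t,s,t).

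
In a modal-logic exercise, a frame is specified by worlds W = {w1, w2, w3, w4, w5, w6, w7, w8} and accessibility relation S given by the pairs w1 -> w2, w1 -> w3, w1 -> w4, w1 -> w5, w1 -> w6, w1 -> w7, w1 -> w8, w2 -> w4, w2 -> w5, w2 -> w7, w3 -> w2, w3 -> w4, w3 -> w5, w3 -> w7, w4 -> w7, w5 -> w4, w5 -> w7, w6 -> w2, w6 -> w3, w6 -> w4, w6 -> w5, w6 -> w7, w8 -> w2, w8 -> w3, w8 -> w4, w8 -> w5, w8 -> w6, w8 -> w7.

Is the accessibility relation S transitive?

Yes

Transitive: yes — every two-step S-path is closed by a direct edge.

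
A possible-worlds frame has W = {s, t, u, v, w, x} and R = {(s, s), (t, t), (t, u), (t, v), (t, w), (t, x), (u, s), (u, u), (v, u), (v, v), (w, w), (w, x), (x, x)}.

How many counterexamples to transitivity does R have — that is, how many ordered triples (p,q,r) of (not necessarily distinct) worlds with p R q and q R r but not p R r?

2

Enumerating: (t,u,s), (v,u,s).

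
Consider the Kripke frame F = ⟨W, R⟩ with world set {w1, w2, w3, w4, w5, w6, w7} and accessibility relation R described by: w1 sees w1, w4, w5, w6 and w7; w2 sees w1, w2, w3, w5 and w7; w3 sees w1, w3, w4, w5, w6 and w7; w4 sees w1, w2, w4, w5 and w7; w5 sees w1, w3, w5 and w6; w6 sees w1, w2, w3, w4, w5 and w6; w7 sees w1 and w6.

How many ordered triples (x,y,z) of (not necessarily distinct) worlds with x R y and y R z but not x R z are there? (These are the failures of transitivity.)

34

Enumerating: (w1,w4,w2), (w1,w5,w3), (w1,w6,w2), (w1,w6,w3), (w2,w1,w4), (w2,w1,w6), (w2,w3,w4), (w2,w3,w6), (w2,w5,w6), (w2,w7,w6), (w3,w4,w2), (w3,w6,w2), … and 22 more.
Total: 34.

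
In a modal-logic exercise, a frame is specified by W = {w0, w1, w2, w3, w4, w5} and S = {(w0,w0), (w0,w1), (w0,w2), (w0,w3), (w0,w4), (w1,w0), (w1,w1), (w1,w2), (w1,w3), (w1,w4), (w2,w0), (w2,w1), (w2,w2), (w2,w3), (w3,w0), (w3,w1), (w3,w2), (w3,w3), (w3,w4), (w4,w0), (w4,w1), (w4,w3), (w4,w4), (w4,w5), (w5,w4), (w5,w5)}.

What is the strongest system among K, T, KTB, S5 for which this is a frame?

KTB

Reflexive (axiom T): yes — every world is S-related to itself.
Symmetric (axiom B): yes — every pair in S has its reverse in S.
Euclidean (axiom 5): no — w0 S w2 and w0 S w4, but not w2 S w4.
So F validates K, T, KTB; S5 would additionally require S to be Euclidean. The strongest is KTB.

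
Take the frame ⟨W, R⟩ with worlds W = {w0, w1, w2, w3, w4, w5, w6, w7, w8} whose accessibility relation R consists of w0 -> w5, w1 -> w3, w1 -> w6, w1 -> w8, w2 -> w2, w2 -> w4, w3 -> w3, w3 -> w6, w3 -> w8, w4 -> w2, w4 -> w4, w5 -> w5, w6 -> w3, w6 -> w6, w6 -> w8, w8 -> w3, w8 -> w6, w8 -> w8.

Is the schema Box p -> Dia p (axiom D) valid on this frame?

Axiom D corresponds to the accessibility relation being serial.
Serial: no — w7 has no R-successor.

No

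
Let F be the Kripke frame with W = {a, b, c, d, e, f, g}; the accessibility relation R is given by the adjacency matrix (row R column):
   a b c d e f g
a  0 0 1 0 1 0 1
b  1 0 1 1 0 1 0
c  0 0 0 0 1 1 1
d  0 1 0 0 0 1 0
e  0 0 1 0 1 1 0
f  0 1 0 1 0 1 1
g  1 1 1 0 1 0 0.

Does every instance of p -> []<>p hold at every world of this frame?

By correspondence theory, B is valid on a frame iff R is symmetric.
Symmetric: no — a R c but not c R a.

No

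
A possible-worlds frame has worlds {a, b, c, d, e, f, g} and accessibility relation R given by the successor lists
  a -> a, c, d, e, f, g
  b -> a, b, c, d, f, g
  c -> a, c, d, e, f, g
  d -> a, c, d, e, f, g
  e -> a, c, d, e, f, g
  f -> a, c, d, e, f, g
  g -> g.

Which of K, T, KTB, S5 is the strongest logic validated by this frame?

T

Reflexive (axiom T): yes — every world is R-related to itself.
Symmetric (axiom B): no — a R g but not g R a.
Euclidean (axiom 5): no — a R g and a R c, but not g R c.
So F validates K, T; KTB would additionally require R to be symmetric. The strongest is T.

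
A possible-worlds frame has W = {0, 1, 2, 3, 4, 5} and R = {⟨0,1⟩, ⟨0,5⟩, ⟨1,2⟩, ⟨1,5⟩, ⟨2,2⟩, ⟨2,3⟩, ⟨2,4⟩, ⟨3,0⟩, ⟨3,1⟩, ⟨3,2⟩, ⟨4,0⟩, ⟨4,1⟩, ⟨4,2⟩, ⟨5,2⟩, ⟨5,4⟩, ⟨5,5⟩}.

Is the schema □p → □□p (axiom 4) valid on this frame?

No

The schema 4 characterises exactly the transitive frames.
Transitive: no — 0 R 1 and 1 R 2, but not 0 R 2.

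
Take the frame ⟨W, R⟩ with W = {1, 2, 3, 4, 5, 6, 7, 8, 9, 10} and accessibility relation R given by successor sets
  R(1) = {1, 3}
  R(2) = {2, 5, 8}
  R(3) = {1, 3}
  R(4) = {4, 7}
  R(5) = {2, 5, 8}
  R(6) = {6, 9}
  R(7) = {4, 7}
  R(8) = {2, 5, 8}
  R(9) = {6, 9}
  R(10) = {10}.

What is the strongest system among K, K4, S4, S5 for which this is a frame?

S5

Transitive (axiom 4): yes — every two-step R-path is closed by a direct edge.
Reflexive (axiom T): yes — every world is R-related to itself.
Euclidean (axiom 5): yes — any two successors of a common world are R-related.
So F validates K, K4, S4, S5. The strongest is S5.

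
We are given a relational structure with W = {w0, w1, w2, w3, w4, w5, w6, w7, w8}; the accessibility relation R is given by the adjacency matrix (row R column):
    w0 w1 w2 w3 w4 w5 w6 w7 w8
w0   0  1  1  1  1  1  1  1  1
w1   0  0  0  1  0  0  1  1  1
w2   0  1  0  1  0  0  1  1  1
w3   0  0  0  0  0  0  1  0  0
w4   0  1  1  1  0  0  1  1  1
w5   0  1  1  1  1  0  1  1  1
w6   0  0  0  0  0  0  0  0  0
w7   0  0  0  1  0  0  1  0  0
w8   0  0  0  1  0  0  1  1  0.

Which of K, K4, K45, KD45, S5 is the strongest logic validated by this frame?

Transitive (axiom 4): yes — every two-step R-path is closed by a direct edge.
Euclidean (axiom 5): no — w0 R w1 and w0 R w2, but not w1 R w2.
Serial (axiom D): no — w6 has no R-successor.
Reflexive (axiom T): no — w0 is not related to itself.
So F validates K, K4; K45 would additionally require R to be Euclidean. The strongest is K4.

K4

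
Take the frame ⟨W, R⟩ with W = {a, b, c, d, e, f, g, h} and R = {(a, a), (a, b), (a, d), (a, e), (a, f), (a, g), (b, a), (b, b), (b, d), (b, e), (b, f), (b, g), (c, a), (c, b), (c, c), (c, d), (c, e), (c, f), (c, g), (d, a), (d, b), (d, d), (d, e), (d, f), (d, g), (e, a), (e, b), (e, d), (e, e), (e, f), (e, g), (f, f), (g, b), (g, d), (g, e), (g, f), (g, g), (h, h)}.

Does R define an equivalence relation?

No

Reflexive: yes — every world is R-related to itself.
Symmetric: no — a R f but not f R a.
Transitive: no — g R b and b R a, but not g R a.
So R is not an equivalence relation.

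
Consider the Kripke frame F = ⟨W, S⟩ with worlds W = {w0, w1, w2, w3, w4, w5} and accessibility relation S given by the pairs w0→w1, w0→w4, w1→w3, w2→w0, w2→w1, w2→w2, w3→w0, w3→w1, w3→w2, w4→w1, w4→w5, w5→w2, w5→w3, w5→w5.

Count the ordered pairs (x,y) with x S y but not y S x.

Enumerating: (w0,w1), (w0,w4), (w2,w0), (w2,w1), (w3,w0), (w3,w2), (w4,w1), (w4,w5), (w5,w2), (w5,w3).

10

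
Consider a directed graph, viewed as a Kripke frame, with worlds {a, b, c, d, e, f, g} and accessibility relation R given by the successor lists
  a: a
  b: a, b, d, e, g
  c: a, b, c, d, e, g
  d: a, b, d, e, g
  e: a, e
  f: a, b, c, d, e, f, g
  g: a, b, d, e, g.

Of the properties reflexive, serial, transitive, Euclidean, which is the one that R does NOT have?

Euclidean

Reflexive: yes — every world is R-related to itself.
Serial: yes — every world has a successor (e.g. a R a).
Transitive: yes — every two-step R-path is closed by a direct edge.
Euclidean: no — b R a and b R d, but not a R d.
Only Euclidean fails.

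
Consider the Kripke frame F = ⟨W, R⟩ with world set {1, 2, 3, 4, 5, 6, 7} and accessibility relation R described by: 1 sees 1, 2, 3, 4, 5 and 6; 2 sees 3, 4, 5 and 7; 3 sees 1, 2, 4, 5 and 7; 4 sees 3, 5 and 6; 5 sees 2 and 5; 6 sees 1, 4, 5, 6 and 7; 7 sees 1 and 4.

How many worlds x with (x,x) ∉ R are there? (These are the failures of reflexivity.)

4

Enumerating: 2, 3, 4, 7.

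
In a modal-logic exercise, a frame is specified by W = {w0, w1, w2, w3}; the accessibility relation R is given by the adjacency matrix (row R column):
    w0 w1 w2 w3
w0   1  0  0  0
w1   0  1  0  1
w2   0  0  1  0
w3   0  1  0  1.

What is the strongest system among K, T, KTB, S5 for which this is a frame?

Reflexive (axiom T): yes — every world is R-related to itself.
Symmetric (axiom B): yes — every pair in R has its reverse in R.
Euclidean (axiom 5): yes — any two successors of a common world are R-related.
So F validates K, T, KTB, S5. The strongest is S5.

S5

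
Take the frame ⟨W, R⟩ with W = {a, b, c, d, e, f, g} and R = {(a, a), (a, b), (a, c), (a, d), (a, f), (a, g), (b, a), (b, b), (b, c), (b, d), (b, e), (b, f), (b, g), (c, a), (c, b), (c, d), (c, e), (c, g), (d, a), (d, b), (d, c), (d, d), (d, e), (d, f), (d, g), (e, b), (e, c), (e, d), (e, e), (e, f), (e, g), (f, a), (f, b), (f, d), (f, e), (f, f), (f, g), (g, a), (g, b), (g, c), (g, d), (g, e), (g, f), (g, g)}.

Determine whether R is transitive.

Transitive: no — a R b and b R e, but not a R e.

No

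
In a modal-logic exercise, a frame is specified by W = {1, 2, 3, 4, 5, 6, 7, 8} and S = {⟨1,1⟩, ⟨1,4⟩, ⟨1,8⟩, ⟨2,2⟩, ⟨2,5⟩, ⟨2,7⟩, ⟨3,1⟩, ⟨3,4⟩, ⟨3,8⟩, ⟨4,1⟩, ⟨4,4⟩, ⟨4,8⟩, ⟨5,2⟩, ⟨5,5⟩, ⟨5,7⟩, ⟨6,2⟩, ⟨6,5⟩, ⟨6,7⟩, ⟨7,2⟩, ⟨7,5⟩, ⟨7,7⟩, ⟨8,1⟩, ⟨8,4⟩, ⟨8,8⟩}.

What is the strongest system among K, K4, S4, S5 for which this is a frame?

K4

Transitive (axiom 4): yes — every two-step S-path is closed by a direct edge.
Reflexive (axiom T): no — 3 is not related to itself.
Euclidean (axiom 5): yes — any two successors of a common world are S-related.
So F validates K, K4; S4 would additionally require S to be reflexive. The strongest is K4.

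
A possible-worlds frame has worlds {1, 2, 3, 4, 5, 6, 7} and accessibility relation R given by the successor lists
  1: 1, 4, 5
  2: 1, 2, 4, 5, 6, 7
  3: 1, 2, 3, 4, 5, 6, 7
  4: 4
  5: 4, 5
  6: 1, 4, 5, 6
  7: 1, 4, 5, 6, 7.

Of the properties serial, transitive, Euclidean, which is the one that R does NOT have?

Euclidean

Serial: yes — every world has a successor (e.g. 1 R 1).
Transitive: yes — every two-step R-path is closed by a direct edge.
Euclidean: no — 1 R 4 and 1 R 5, but not 4 R 5.
Only Euclidean fails.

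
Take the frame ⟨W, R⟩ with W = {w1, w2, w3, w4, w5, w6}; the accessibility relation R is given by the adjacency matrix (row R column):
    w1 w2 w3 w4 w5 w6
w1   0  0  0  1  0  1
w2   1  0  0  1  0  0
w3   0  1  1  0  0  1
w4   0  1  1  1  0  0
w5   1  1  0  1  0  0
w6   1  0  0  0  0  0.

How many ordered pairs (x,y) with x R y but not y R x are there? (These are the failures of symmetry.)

8

Enumerating: (w1,w4), (w2,w1), (w3,w2), (w3,w6), (w4,w3), (w5,w1), (w5,w2), (w5,w4).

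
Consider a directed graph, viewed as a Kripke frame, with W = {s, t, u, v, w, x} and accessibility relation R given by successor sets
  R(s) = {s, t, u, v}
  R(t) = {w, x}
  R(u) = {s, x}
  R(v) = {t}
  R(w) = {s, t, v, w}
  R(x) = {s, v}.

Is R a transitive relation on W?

Transitive: no — s R t and t R w, but not s R w.

No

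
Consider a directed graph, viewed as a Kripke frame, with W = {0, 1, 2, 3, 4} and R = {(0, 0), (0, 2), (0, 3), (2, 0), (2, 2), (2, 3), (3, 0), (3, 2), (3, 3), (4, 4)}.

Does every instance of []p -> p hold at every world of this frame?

No

The schema T characterises exactly the reflexive frames.
Reflexive: no — 1 is not related to itself.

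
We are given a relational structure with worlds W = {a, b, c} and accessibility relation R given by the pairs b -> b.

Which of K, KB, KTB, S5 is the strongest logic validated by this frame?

KB

Symmetric (axiom B): yes — every pair in R has its reverse in R.
Reflexive (axiom T): no — a is not related to itself.
Euclidean (axiom 5): yes — any two successors of a common world are R-related.
So F validates K, KB; KTB would additionally require R to be reflexive. The strongest is KB.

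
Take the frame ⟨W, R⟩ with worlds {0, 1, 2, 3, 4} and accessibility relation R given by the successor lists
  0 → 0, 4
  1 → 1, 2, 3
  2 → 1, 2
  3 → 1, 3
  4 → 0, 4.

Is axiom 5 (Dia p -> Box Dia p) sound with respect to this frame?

By correspondence theory, 5 is valid on a frame iff R is Euclidean.
Euclidean: no — 1 R 2 and 1 R 3, but not 2 R 3.

No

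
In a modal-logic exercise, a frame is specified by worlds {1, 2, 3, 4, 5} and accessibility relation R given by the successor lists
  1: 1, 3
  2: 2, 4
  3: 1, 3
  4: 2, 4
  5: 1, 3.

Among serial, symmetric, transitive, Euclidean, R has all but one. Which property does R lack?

Serial: yes — every world has a successor (e.g. 1 R 1).
Symmetric: no — 5 R 1 but not 1 R 5.
Transitive: yes — every two-step R-path is closed by a direct edge.
Euclidean: yes — any two successors of a common world are R-related.
Only symmetric fails.

symmetric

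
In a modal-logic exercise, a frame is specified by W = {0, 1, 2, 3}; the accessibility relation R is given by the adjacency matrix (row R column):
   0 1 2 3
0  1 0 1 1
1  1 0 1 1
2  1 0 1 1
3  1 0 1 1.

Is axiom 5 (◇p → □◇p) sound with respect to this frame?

Axiom 5 corresponds to the accessibility relation being Euclidean.
Euclidean: yes — any two successors of a common world are R-related.

Yes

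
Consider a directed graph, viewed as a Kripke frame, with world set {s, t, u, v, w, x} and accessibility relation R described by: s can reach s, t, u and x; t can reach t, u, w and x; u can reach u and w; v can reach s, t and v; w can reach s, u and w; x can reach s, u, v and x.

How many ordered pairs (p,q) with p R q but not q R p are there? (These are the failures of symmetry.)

10

Enumerating: (s,t), (s,u), (t,u), (t,w), (t,x), (v,s), (v,t), (w,s), (x,u), (x,v).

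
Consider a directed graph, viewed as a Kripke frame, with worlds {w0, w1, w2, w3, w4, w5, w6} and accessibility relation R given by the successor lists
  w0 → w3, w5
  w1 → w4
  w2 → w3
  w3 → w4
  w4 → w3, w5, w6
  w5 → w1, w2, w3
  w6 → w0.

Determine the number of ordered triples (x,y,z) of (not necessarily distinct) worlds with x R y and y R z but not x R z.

18

Enumerating: (w0,w3,w4), (w0,w5,w1), (w0,w5,w2), (w1,w4,w3), (w1,w4,w5), (w1,w4,w6), (w2,w3,w4), (w3,w4,w3), (w3,w4,w5), (w3,w4,w6), (w4,w3,w4), (w4,w5,w1), (w4,w5,w2), (w4,w6,w0), (w5,w1,w4), (w5,w3,w4), (w6,w0,w3), (w6,w0,w5).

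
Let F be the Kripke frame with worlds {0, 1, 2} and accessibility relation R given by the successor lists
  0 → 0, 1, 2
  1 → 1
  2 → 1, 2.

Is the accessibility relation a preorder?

Yes

Reflexive: yes — every world is R-related to itself.
Transitive: yes — every two-step R-path is closed by a direct edge.
So R is a preorder.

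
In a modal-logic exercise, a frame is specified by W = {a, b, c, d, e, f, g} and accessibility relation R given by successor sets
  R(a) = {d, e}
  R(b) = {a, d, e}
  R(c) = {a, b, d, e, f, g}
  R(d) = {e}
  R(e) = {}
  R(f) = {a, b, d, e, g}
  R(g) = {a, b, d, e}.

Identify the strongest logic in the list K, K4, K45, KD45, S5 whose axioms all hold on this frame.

Transitive (axiom 4): yes — every two-step R-path is closed by a direct edge.
Euclidean (axiom 5): no — a R e and a R d, but not e R d.
Serial (axiom D): no — e has no R-successor.
Reflexive (axiom T): no — a is not related to itself.
So F validates K, K4; K45 would additionally require R to be Euclidean. The strongest is K4.

K4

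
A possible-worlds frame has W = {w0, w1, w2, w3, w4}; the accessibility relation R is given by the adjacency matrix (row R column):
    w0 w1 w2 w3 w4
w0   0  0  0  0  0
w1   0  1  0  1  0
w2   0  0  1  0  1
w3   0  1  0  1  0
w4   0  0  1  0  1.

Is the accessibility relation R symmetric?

Yes

Symmetric: yes — every pair in R has its reverse in R.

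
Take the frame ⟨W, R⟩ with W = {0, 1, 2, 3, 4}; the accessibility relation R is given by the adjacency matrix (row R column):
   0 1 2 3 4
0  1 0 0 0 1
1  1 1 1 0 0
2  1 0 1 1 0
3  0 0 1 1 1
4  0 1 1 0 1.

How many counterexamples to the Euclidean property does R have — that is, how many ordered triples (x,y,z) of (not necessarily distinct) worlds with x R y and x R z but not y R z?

12

Enumerating: (0,4,0), (1,0,1), (1,0,2), (1,2,1), (2,0,2), (2,0,3), (2,3,0), (3,2,4), (3,4,3), (4,1,4), (4,2,1), (4,2,4).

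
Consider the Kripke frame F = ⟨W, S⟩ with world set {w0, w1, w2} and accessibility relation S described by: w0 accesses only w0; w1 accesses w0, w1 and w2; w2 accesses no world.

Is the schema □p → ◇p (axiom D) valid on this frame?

No

Axiom D corresponds to the accessibility relation being serial.
Serial: no — w2 has no S-successor.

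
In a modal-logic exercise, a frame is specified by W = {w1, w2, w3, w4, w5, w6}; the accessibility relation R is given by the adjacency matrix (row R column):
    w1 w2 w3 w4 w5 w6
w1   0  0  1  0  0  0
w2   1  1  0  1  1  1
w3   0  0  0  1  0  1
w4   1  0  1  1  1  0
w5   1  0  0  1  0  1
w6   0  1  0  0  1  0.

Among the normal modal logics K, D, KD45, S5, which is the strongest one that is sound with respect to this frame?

D

Serial (axiom D): yes — every world has a successor (e.g. w1 R w3).
Euclidean (axiom 5): no — w2 R w1 and w2 R w4, but not w1 R w4.
Transitive (axiom 4): no — w1 R w3 and w3 R w4, but not w1 R w4.
Reflexive (axiom T): no — w1 is not related to itself.
So F validates K, D; KD45 would additionally require R to be Euclidean and transitive. The strongest is D.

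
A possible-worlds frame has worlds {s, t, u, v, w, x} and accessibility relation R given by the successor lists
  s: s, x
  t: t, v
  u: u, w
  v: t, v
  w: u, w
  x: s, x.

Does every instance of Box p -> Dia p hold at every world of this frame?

Yes

By correspondence theory, D is valid on a frame iff R is serial.
Serial: yes — every world has a successor (e.g. s R s).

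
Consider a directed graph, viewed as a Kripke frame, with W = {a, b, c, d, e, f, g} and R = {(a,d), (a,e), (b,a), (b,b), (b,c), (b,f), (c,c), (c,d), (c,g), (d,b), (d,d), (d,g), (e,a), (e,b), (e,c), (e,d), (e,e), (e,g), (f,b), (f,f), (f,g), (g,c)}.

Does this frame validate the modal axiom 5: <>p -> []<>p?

No

Axiom 5 corresponds to the accessibility relation being Euclidean.
Euclidean: no — a R d and a R e, but not d R e.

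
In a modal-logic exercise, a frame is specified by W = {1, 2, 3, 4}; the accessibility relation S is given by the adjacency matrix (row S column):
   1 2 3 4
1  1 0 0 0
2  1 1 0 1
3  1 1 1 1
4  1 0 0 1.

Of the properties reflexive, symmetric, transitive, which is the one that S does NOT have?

symmetric

Reflexive: yes — every world is S-related to itself.
Symmetric: no — 2 S 1 but not 1 S 2.
Transitive: yes — every two-step S-path is closed by a direct edge.
Only symmetric fails.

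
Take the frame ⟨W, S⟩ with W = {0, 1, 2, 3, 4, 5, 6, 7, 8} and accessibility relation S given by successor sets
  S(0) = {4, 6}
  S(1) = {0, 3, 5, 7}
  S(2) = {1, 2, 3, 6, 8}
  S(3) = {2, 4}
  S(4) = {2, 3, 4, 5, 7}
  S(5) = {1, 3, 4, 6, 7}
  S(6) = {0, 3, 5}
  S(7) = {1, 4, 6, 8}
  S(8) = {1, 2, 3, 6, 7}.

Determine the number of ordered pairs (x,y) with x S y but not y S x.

Enumerating: (0,4), (1,0), (1,3), (2,1), (2,6), (4,2), (5,3), (5,7), (6,3), (7,6), (8,1), (8,3), (8,6).

13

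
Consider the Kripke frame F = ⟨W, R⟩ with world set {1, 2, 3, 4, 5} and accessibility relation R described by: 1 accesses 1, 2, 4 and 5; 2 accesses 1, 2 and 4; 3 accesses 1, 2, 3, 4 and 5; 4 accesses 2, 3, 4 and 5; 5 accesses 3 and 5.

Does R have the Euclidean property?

Euclidean: no — 1 R 2 and 1 R 5, but not 2 R 5.

No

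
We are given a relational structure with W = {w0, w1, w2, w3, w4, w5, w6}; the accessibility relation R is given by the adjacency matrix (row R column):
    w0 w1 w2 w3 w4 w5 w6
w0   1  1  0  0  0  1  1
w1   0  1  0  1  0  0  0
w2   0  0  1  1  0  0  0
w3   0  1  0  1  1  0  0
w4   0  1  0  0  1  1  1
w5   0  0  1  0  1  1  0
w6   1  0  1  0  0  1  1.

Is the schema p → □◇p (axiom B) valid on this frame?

No

By correspondence theory, B is valid on a frame iff R is symmetric.
Symmetric: no — w0 R w1 but not w1 R w0.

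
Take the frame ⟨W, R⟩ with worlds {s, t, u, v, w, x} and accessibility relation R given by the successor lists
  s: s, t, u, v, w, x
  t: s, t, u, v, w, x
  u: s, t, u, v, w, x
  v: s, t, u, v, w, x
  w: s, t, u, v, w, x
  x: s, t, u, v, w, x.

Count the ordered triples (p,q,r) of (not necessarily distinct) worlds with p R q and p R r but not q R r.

R is Euclidean; there are no such tuples.

0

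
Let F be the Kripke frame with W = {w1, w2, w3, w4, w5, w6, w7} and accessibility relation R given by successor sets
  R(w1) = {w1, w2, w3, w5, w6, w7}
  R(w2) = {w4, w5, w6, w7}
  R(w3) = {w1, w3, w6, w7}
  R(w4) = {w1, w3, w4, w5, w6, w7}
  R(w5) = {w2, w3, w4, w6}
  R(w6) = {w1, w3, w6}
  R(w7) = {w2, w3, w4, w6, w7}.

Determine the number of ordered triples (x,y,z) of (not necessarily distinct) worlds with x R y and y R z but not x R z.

Enumerating: (w1,w2,w4), (w1,w5,w4), (w1,w7,w4), (w2,w4,w1), (w2,w4,w3), (w2,w5,w2), (w2,w5,w3), (w2,w6,w1), (w2,w6,w3), (w2,w7,w2), (w2,w7,w3), (w3,w1,w2), … and 23 more.
Total: 35.

35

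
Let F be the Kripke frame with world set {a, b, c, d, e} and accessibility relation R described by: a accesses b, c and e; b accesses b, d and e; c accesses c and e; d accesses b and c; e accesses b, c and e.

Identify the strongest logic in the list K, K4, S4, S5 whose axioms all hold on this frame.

Transitive (axiom 4): no — a R b and b R d, but not a R d.
Reflexive (axiom T): no — a is not related to itself.
Euclidean (axiom 5): no — a R b and a R c, but not b R c.
So F validates K; K4 would additionally require R to be transitive. The strongest is K.

K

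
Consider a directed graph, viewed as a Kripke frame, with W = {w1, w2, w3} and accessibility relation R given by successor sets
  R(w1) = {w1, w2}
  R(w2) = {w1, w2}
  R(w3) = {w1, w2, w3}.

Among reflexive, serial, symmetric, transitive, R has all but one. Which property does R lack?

symmetric

Reflexive: yes — every world is R-related to itself.
Serial: yes — every world has a successor (e.g. w1 R w1).
Symmetric: no — w3 R w1 but not w1 R w3.
Transitive: yes — every two-step R-path is closed by a direct edge.
Only symmetric fails.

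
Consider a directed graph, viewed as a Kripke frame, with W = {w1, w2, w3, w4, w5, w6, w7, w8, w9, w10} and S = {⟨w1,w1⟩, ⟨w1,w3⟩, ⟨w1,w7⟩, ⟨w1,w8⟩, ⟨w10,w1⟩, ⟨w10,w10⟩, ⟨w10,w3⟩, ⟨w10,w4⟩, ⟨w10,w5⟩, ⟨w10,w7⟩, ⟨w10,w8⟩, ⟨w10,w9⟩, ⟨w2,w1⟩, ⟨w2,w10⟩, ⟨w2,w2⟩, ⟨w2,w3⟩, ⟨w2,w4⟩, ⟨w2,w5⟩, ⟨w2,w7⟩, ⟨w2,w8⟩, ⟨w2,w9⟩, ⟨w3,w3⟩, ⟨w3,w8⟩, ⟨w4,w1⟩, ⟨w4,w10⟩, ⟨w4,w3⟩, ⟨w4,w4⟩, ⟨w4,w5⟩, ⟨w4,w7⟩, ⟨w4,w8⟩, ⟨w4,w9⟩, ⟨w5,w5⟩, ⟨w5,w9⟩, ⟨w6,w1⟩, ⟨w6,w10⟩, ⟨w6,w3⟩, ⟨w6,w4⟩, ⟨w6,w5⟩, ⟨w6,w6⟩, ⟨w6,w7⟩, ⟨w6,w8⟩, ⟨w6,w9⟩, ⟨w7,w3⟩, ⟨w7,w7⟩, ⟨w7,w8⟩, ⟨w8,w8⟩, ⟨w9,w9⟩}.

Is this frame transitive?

Transitive: yes — every two-step S-path is closed by a direct edge.

Yes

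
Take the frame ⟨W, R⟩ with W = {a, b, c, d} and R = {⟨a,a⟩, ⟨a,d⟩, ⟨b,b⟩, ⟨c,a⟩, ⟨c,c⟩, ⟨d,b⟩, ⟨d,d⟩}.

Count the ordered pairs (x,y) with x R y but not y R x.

3

Enumerating: (a,d), (c,a), (d,b).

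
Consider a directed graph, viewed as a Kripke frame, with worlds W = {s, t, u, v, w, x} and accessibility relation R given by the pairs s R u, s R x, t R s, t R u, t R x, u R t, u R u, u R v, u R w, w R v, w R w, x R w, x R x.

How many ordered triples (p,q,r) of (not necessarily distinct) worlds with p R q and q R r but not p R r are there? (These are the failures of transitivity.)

Enumerating: (s,u,t), (s,u,v), (s,u,w), (s,x,w), (t,u,t), (t,u,v), (t,u,w), (t,x,w), (u,t,s), (u,t,x), (x,w,v).

11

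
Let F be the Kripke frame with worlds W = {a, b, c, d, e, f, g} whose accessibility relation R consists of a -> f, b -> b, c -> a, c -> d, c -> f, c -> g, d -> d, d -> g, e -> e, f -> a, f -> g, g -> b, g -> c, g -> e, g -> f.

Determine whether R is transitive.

No

Transitive: no — a R f and f R g, but not a R g.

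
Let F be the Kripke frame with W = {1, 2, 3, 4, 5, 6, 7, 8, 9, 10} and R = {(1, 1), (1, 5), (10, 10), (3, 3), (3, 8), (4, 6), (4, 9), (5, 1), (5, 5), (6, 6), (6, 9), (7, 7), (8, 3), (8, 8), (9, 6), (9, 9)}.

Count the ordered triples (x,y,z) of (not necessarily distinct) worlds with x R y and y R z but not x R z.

R is transitive; there are no such tuples.

0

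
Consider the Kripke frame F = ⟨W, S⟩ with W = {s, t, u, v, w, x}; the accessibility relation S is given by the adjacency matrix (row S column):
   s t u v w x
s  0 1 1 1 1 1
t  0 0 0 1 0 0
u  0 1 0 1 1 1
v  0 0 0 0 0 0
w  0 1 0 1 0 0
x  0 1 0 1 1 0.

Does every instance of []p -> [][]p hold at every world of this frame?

The schema 4 characterises exactly the transitive frames.
Transitive: yes — every two-step S-path is closed by a direct edge.

Yes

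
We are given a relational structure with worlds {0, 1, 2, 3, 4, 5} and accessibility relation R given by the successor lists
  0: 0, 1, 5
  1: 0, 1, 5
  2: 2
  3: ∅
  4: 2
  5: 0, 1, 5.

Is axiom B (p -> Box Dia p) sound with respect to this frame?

The schema B characterises exactly the symmetric frames.
Symmetric: no — 4 R 2 but not 2 R 4.

No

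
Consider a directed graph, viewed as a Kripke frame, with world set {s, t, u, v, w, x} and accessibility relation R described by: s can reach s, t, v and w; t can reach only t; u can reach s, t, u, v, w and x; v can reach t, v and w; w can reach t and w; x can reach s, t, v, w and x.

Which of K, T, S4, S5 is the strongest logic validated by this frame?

Reflexive (axiom T): yes — every world is R-related to itself.
Transitive (axiom 4): yes — every two-step R-path is closed by a direct edge.
Euclidean (axiom 5): no — s R t and s R v, but not t R v.
So F validates K, T, S4; S5 would additionally require R to be Euclidean. The strongest is S4.

S4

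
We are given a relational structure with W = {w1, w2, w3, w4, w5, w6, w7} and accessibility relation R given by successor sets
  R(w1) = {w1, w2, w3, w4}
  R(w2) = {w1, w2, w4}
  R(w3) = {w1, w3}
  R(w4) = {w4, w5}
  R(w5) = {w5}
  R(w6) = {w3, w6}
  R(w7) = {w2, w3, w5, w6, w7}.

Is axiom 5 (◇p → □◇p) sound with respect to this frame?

The schema 5 characterises exactly the Euclidean frames.
Euclidean: no — w1 R w2 and w1 R w3, but not w2 R w3.

No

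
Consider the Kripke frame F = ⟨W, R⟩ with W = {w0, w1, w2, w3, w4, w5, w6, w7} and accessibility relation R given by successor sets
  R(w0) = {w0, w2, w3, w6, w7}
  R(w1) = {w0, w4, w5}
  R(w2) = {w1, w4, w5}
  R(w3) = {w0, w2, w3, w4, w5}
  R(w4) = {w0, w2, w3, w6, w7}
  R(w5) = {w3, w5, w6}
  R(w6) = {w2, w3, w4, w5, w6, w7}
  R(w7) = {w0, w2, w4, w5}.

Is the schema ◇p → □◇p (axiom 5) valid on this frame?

Axiom 5 corresponds to the accessibility relation being Euclidean.
Euclidean: no — w0 R w2 and w0 R w3, but not w2 R w3.

No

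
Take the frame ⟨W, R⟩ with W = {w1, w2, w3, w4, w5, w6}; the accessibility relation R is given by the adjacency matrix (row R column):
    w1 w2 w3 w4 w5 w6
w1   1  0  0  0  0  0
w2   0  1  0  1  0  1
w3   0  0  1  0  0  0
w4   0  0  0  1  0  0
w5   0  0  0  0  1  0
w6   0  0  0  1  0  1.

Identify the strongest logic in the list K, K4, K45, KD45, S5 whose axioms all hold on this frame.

K4

Transitive (axiom 4): yes — every two-step R-path is closed by a direct edge.
Euclidean (axiom 5): no — w2 R w4 and w2 R w6, but not w4 R w6.
Serial (axiom D): yes — every world has a successor (e.g. w1 R w1).
Reflexive (axiom T): yes — every world is R-related to itself.
So F validates K, K4; K45 would additionally require R to be Euclidean. The strongest is K4.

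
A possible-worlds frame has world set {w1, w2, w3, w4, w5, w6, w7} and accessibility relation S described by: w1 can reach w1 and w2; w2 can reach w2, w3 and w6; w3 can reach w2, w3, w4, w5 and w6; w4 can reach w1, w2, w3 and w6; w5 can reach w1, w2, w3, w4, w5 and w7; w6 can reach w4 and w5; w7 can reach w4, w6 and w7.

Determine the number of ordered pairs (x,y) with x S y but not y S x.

Enumerating: (w1,w2), (w2,w6), (w3,w6), (w4,w1), (w4,w2), (w5,w1), (w5,w2), (w5,w4), (w5,w7), (w6,w5), (w7,w4), (w7,w6).

12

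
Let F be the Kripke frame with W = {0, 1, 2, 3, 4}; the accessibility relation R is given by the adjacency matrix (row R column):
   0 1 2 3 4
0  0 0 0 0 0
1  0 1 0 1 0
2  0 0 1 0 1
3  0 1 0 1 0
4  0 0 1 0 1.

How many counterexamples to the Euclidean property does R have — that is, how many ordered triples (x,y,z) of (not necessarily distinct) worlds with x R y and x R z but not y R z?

0

R is Euclidean; there are no such tuples.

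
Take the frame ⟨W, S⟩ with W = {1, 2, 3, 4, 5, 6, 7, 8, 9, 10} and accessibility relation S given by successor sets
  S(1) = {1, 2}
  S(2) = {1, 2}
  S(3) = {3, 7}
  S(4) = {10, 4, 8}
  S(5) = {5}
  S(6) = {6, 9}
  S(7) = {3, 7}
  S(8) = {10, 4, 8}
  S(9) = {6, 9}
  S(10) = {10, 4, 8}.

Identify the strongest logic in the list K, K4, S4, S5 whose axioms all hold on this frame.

Transitive (axiom 4): yes — every two-step S-path is closed by a direct edge.
Reflexive (axiom T): yes — every world is S-related to itself.
Euclidean (axiom 5): yes — any two successors of a common world are S-related.
So F validates K, K4, S4, S5. The strongest is S5.

S5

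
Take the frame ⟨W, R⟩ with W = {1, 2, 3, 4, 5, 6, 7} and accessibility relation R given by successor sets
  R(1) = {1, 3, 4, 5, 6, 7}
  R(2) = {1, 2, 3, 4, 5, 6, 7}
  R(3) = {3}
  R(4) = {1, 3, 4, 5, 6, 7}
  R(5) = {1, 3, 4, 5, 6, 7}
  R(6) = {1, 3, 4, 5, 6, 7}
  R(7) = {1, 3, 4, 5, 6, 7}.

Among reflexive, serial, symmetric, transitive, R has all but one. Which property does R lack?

Reflexive: yes — every world is R-related to itself.
Serial: yes — every world has a successor (e.g. 1 R 1).
Symmetric: no — 1 R 3 but not 3 R 1.
Transitive: yes — every two-step R-path is closed by a direct edge.
Only symmetric fails.

symmetric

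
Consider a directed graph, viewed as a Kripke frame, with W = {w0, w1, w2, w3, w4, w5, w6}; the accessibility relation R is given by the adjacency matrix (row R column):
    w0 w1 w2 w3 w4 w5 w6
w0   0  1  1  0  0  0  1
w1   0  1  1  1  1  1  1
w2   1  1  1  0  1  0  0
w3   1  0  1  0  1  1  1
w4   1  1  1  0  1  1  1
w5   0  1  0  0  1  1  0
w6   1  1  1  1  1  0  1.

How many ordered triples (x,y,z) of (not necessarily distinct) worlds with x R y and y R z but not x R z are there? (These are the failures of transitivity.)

Enumerating: (w0,w1,w3), (w0,w1,w4), (w0,w1,w5), (w0,w2,w0), (w0,w2,w4), (w0,w6,w0), (w0,w6,w3), (w0,w6,w4), (w1,w2,w0), (w1,w3,w0), (w1,w4,w0), (w1,w6,w0), … and 23 more.
Total: 35.

35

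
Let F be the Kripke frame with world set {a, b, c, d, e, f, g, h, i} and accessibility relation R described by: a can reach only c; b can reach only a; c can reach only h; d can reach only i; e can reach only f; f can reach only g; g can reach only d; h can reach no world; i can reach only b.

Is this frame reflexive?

No

Reflexive: no — a is not related to itself.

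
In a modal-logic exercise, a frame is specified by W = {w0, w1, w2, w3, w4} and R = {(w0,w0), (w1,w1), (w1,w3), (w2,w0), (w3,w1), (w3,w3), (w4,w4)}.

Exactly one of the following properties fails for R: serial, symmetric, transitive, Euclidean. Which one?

symmetric

Serial: yes — every world has a successor (e.g. w0 R w0).
Symmetric: no — w2 R w0 but not w0 R w2.
Transitive: yes — every two-step R-path is closed by a direct edge.
Euclidean: yes — any two successors of a common world are R-related.
Only symmetric fails.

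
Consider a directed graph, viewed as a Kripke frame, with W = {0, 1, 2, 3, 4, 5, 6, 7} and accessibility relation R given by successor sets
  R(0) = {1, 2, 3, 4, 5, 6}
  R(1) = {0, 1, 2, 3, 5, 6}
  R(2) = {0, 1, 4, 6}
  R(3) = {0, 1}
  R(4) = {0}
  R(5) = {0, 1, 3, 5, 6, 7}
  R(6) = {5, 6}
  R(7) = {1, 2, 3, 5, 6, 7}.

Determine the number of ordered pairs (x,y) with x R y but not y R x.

9

Enumerating: (0,6), (1,6), (2,4), (2,6), (5,3), (7,1), (7,2), (7,3), (7,6).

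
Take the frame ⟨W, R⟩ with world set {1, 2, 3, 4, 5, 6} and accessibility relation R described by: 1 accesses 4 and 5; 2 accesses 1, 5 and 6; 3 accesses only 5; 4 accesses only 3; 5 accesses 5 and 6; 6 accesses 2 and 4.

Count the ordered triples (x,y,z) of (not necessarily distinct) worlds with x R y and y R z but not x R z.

Enumerating: (1,4,3), (1,5,6), (2,1,4), (2,6,2), (2,6,4), (3,5,6), (4,3,5), (5,6,2), (5,6,4), (6,2,1), (6,2,5), (6,2,6), (6,4,3).

13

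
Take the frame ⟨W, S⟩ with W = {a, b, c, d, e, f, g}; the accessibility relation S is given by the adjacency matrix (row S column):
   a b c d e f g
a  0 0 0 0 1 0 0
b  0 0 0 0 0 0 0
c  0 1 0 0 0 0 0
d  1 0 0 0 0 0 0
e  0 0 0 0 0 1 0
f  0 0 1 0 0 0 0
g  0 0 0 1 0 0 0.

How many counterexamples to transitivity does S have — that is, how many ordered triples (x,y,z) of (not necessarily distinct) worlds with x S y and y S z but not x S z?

Enumerating: (a,e,f), (d,a,e), (e,f,c), (f,c,b), (g,d,a).

5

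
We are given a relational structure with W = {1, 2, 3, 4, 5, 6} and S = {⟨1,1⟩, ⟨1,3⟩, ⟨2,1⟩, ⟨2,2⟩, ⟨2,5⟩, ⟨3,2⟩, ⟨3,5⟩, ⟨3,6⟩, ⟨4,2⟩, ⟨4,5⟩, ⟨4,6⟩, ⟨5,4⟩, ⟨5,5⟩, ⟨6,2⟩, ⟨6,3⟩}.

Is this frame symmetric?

No

Symmetric: no — 1 S 3 but not 3 S 1.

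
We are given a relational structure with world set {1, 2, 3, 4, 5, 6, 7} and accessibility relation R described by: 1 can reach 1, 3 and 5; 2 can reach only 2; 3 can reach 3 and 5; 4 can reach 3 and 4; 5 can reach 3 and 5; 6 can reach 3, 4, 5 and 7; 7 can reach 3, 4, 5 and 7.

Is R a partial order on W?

No

Reflexive: no — 6 is not related to itself.
Transitive: no — 4 R 3 and 3 R 5, but not 4 R 5.
Antisymmetric: no — 3 R 5 and 5 R 3 with 3 ≠ 5.
So R is not a partial order.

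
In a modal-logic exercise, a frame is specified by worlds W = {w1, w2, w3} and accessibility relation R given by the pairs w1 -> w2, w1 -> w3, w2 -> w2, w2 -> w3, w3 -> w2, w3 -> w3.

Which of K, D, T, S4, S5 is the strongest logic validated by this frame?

D

Serial (axiom D): yes — every world has a successor (e.g. w1 R w2).
Reflexive (axiom T): no — w1 is not related to itself.
Transitive (axiom 4): yes — every two-step R-path is closed by a direct edge.
Euclidean (axiom 5): yes — any two successors of a common world are R-related.
So F validates K, D; T would additionally require R to be reflexive. The strongest is D.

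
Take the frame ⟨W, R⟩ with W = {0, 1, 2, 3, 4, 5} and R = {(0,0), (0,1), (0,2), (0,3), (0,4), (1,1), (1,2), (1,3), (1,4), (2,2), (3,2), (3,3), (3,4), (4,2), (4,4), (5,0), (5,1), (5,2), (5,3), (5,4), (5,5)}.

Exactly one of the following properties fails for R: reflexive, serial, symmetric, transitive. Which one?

Reflexive: yes — every world is R-related to itself.
Serial: yes — every world has a successor (e.g. 0 R 0).
Symmetric: no — 0 R 1 but not 1 R 0.
Transitive: yes — every two-step R-path is closed by a direct edge.
Only symmetric fails.

symmetric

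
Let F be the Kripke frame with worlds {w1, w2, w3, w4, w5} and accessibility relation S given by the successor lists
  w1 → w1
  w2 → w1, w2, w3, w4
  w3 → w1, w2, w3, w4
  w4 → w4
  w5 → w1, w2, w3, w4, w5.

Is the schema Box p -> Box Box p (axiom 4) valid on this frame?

The schema 4 characterises exactly the transitive frames.
Transitive: yes — every two-step S-path is closed by a direct edge.

Yes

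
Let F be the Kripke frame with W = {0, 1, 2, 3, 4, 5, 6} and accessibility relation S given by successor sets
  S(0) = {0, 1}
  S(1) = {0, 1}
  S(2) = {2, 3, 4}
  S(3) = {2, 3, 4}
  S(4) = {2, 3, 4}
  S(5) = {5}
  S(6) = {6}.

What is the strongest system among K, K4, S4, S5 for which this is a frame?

S5

Transitive (axiom 4): yes — every two-step S-path is closed by a direct edge.
Reflexive (axiom T): yes — every world is S-related to itself.
Euclidean (axiom 5): yes — any two successors of a common world are S-related.
So F validates K, K4, S4, S5. The strongest is S5.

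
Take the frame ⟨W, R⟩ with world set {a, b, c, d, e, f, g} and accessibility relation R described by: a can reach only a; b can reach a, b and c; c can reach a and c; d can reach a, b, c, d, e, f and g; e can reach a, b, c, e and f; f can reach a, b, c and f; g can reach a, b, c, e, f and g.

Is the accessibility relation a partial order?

Yes

Reflexive: yes — every world is R-related to itself.
Transitive: yes — every two-step R-path is closed by a direct edge.
Antisymmetric: yes — no distinct pair is related both ways.
So R is a partial order.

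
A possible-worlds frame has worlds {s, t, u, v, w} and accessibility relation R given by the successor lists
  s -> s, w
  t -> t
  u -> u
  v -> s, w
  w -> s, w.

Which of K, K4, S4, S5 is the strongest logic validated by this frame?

K4

Transitive (axiom 4): yes — every two-step R-path is closed by a direct edge.
Reflexive (axiom T): no — v is not related to itself.
Euclidean (axiom 5): yes — any two successors of a common world are R-related.
So F validates K, K4; S4 would additionally require R to be reflexive. The strongest is K4.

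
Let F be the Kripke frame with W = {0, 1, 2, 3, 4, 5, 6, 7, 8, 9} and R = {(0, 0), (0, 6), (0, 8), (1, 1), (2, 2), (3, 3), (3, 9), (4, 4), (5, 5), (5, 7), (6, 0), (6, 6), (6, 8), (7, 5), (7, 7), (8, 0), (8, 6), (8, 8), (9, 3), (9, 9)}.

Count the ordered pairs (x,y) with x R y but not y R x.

R is symmetric; there are no such tuples.

0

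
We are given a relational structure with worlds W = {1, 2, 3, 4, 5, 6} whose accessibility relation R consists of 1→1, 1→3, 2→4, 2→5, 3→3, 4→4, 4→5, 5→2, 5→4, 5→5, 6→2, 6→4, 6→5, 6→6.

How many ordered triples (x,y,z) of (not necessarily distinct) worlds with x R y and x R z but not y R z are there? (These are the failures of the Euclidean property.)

8

Enumerating: (1,3,1), (5,2,2), (5,4,2), (6,2,2), (6,2,6), (6,4,2), (6,4,6), (6,5,6).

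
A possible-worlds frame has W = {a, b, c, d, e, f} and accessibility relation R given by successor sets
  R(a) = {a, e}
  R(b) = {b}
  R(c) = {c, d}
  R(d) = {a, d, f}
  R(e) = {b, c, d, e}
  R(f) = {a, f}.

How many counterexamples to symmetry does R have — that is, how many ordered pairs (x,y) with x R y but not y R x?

Enumerating: (a,e), (c,d), (d,a), (d,f), (e,b), (e,c), (e,d), (f,a).

8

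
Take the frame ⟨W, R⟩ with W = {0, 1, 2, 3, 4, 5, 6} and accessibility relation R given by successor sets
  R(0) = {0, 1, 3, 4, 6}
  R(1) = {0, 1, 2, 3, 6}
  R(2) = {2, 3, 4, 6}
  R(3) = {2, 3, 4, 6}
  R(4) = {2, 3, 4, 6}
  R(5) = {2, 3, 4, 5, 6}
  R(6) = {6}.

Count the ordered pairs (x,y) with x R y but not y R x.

13

Enumerating: (0,3), (0,4), (0,6), (1,2), (1,3), (1,6), (2,6), (3,6), (4,6), (5,2), (5,3), (5,4), (5,6).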